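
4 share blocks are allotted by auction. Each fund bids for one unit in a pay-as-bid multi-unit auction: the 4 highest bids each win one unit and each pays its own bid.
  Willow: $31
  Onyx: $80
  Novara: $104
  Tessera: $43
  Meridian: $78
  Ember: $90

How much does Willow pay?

Sorting: 104 (Novara), 90 (Ember), 80 (Onyx), 78 (Meridian), 43 (Tessera), 31 (Willow)
Winners (4 units): Novara, Ember, Onyx, Meridian.
Willow does not win → $0.

Willow pays $0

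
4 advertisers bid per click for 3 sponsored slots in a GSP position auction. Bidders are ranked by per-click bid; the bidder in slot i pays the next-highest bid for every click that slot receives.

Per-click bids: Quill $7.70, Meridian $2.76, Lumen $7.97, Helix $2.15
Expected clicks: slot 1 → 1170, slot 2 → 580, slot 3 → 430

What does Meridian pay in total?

Meridian pays $924.50

Ranked by bid: $7.97 (Lumen) > $7.70 (Quill) > $2.76 (Meridian) > $2.15 (Helix)
Meridian holds slot 3 → pays next bid $2.15 × 430 clicks = $924.50.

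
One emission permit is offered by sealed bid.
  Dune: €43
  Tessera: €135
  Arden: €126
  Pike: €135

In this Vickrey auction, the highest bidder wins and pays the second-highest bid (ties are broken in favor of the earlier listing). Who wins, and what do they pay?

Tessera pays €135

Sorting bids: 135 (Tessera) > 135 (Pike) > 126 (Arden) > 43 (Dune)
Tessera and Pike tie at €135; tie-break gives it to Tessera.
Tessera is highest; pays the second-highest bid, €135.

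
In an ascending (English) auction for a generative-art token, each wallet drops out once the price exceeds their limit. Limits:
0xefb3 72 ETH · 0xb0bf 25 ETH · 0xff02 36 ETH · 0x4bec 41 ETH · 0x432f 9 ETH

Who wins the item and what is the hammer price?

0xefb3 wins at 41 ETH

Limits ranked: 72 (0xefb3) > 41 (0x4bec) > 36 (0xff02) > 25 (0xb0bf) > 9 (0x432f)
Once the price passes 41 ETH, only 0xefb3 is left; the hammer falls at 0x4bec's limit of 41 ETH.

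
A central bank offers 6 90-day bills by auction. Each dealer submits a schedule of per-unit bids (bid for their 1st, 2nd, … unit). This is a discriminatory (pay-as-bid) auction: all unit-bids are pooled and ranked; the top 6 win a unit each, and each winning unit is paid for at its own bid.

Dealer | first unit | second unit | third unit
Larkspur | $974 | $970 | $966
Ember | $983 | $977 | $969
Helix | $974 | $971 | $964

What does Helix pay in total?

Helix pays $1,945

Pooled unit-bids ranked (top 6): 983 (Ember-1), 977 (Ember-2), 974 (Larkspur-1), 974 (Helix-1), 971 (Helix-2), 970 (Larkspur-2)
Next rejected bid: $969 (not a price — pay-as-bid).
Helix's winning unit-bids: 974 + 971 = $1,945.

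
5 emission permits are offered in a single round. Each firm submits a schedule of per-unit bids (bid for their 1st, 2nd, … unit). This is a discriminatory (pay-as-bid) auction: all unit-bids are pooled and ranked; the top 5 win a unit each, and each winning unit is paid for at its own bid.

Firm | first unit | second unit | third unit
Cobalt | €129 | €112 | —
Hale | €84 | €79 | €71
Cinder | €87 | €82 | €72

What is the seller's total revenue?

Merging the schedules and taking the best 5: 129 (Cobalt-1), 112 (Cobalt-2), 87 (Cinder-1), 84 (Hale-1), 82 (Cinder-2)
Next rejected bid: €79 (not a price — pay-as-bid).
Each winning unit pays its own bid.
Revenue = 129 + 112 + 87 + 84 + 82 = €494.

Total revenue: €494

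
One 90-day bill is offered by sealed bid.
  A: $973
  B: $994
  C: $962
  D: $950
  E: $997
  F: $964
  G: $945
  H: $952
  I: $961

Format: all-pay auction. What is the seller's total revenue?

Bids ranked: 997 (E) > 994 (B) > 973 (A) > 964 (F) > 962 (C) > 961 (I) > …
E wins with the top bid; all bids are sunk regardless.
Every bidder forfeits their bid regardless of winning.
Revenue = 973 + 994 + 962 + 950 + 997 + 964 + 945 + 952 + 961 = $8,698.

Total revenue: $8,698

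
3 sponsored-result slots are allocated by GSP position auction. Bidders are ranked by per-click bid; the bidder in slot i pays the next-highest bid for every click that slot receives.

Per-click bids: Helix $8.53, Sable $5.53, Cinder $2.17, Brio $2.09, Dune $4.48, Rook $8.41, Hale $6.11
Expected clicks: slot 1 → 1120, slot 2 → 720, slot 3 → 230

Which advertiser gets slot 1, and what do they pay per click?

Sorting advertisers: $8.53 (Helix) > $8.41 (Rook) > $6.11 (Hale) > $5.53 (Sable) > …
Slot 1 goes to the first-ranked bidder, Helix, who pays the next bid down: $8.41/click.

Helix; $8.41 per click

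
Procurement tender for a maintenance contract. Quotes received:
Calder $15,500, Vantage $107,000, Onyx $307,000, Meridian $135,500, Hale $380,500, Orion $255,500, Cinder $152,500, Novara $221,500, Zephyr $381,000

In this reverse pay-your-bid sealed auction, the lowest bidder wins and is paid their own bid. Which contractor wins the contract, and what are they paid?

Bids in order: 15,500 (Calder) < 107,000 (Vantage) < 135,500 (Meridian) < 152,500 (Cinder) < 221,500 (Novara) < 255,500 (Orion) < …
Calder is lowest → is paid own bid, $15,500.

Calder is paid $15,500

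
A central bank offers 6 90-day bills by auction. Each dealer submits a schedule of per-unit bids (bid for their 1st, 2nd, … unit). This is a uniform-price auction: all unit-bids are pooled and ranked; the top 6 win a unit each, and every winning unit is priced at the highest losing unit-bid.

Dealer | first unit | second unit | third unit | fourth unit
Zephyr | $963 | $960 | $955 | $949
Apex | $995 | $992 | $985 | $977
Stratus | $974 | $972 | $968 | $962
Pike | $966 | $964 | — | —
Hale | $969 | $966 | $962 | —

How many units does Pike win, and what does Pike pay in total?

All unit-bids, highest first — top 6: 995 (Apex-1), 992 (Apex-2), 985 (Apex-3), 977 (Apex-4), 974 (Stratus-1), 972 (Stratus-2)
First bid not allocated: $969.
Pike wins 0 unit(s) at $969 each.

Pike: 0 units, pays $0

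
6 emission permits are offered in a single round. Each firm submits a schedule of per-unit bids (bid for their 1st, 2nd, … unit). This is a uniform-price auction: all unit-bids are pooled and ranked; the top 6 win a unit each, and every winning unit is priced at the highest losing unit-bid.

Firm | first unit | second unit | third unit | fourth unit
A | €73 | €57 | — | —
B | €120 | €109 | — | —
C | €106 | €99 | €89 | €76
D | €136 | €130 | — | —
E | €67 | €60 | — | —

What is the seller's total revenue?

Total revenue: €534

All unit-bids, highest first — top 6: 136 (D-1), 130 (D-2), 120 (B-1), 109 (B-2), 106 (C-1), 99 (C-2)
First bid not allocated: €89.
Allocation: B 2, C 2, D 2. Every unit priced at €89.
Revenue = 6 × 89 = €534.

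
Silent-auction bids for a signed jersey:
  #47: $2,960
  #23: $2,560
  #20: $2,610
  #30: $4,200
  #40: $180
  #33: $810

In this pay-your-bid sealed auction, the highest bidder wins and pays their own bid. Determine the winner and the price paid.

#30 pays $4,200

Sorting bids: 4,200 (#30) > 2,960 (#47) > 2,610 (#20) > 2,560 (#23) > 810 (#33) > 180 (#40)
#30 has the highest bid and pays exactly that: $4,200.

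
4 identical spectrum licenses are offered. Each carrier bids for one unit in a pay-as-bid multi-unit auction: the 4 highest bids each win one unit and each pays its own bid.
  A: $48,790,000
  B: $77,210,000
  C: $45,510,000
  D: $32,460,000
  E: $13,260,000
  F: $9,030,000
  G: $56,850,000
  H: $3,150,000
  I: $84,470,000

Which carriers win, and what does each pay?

I $84,470,000, B $77,210,000, G $56,850,000, A $48,790,000

Bids ranked high→low: 84,470,000 (I), 77,210,000 (B), 56,850,000 (G), 48,790,000 (A), 45,510,000 (C), 32,460,000 (D), …
Top 4: I, B, G, A.
Each winner pays its own bid: I $84,470,000, B $77,210,000, G $56,850,000, A $48,790,000.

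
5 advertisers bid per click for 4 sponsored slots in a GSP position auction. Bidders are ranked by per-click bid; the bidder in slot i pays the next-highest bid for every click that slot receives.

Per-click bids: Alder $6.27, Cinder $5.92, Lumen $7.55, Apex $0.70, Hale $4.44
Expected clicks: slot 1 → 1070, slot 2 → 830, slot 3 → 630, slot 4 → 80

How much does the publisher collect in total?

Total revenue: $14475.70

Per-click bids in order: $7.55 (Lumen) > $6.27 (Alder) > $5.92 (Cinder) > $4.44 (Hale) > $0.70 (Apex)
Slot 1: Lumen pays $6.27 × 1070 = $6708.90
Slot 2: Alder pays $5.92 × 830 = $4913.60
Slot 3: Cinder pays $4.44 × 630 = $2797.20
Slot 4: Hale pays $0.70 × 80 = $56.00
Total = $14475.70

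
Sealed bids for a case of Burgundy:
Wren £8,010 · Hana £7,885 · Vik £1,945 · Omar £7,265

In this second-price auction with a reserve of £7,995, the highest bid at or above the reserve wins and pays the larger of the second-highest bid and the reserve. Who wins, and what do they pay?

Wren pays £7,995

Sorting bids: 8,010 (Wren) > 7,885 (Hana) > 7,265 (Omar) > 1,945 (Vik)
Wren has the top bid at or above the reserve (£8,010).
Second-highest bid £7,885 is below the reserve £7,995, so the reserve binds → payment £7,995.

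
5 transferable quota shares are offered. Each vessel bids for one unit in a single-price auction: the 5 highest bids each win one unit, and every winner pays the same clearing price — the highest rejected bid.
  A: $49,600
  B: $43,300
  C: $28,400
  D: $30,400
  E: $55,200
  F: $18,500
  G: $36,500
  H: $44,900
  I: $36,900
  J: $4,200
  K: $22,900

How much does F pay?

F pays $0

Ordering the bids: 55,200 (E), 49,600 (A), 44,900 (H), 43,300 (B), 36,900 (I), 36,500 (G), 30,400 (D), …
Top 5: E, A, H, B, I.
Clearing price = highest rejected bid = $36,500.
F does not win → pays $0.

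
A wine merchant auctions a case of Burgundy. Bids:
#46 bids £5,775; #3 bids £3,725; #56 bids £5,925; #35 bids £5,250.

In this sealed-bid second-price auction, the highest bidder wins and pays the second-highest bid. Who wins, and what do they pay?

Sealed-bid second-price auction: the highest bidder wins and pays the second-highest bid.
Bids in order: 5,925 (#56) > 5,775 (#46) > 5,250 (#35) > 3,725 (#3)
#56 wins with the highest bid; price is set by the runner-up at £5,775.

#56 pays £5,775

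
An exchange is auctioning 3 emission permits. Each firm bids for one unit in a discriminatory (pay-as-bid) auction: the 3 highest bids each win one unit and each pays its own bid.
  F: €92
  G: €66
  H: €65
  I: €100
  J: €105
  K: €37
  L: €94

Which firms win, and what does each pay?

Ordering the bids: 105 (J), 100 (I), 94 (L), 92 (F), 66 (G), …
The 3 highest are J, I, L.
Each winner pays its own bid: J €105, I €100, L €94.

J €105, I €100, L €94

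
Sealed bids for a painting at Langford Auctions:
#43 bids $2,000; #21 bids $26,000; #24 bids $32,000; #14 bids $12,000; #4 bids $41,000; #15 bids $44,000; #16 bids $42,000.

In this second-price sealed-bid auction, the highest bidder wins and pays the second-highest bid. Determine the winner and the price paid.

#15 pays $42,000

Second-price sealed-bid auction: the highest bidder wins and pays the second-highest bid.
Bids in order: 44,000 (#15) > 42,000 (#16) > 41,000 (#4) > 32,000 (#24) > 26,000 (#21) > 12,000 (#14) > …
#15 wins with the highest bid; price is set by the runner-up at $42,000.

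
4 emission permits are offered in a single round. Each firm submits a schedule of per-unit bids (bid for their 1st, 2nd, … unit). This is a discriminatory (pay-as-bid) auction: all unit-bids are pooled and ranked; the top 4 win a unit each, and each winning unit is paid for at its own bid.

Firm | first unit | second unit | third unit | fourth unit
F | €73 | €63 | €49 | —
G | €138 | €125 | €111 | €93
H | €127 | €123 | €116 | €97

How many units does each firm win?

G 2, H 2

Merging the schedules and taking the best 4: 138 (G-1), 127 (H-1), 125 (G-2), 123 (H-2)
Next rejected bid: €116 (not a price — pay-as-bid).
Allocation: G 2, H 2.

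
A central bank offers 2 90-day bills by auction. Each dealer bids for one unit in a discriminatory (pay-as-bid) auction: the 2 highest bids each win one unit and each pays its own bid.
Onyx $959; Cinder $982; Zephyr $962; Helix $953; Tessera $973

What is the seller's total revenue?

Sorting: 982 (Cinder), 973 (Tessera), 962 (Zephyr), 959 (Onyx), …
The 2 highest are Cinder, Tessera.
Total revenue = 982 + 973 = $1,955.

Total revenue: $1,955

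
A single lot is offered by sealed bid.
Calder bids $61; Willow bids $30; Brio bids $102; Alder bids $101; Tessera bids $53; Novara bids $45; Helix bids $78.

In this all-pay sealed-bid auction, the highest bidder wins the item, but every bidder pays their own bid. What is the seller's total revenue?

Total revenue: $470

Rule: the highest bidder wins the item, but every bidder pays their own bid.
Bids in order: 102 (Brio) > 101 (Alder) > 78 (Helix) > 61 (Calder) > 53 (Tessera) > 45 (Novara) > …
Every bidder forfeits their bid regardless of winning.
Revenue = 61 + 30 + 102 + 101 + 53 + 45 + 78 = $470.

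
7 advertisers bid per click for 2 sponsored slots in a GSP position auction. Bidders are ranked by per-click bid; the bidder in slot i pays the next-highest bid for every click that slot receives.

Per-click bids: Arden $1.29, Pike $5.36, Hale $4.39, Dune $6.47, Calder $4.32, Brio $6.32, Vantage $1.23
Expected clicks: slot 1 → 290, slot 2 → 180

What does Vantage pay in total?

Vantage pays $0.00

Sorting advertisers: $6.47 (Dune) > $6.32 (Brio) > $5.36 (Pike) > …
Vantage ranks below slot 2 → no slot, pays nothing.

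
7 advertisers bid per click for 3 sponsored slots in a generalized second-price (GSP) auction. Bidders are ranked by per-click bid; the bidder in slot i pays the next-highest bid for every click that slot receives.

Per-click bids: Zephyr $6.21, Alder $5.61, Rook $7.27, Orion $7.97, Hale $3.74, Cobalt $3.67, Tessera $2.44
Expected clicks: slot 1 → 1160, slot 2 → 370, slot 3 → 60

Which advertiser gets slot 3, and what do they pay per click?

Zephyr; $5.61 per click

Per-click bids in order: $7.97 (Orion) > $7.27 (Rook) > $6.21 (Zephyr) > $5.61 (Alder) > …
Slot 3 goes to the third-ranked bidder, Zephyr, who pays the next bid down: $5.61/click.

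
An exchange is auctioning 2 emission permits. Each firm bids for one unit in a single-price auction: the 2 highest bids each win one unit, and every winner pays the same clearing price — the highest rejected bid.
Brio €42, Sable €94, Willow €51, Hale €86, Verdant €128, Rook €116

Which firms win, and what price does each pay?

Ordering the bids: 128 (Verdant), 116 (Rook), 94 (Sable), 86 (Hale), …
The 2 highest are Verdant, Rook.
Highest unsuccessful bid: €94 → clearing price.

Verdant, Rook; each pays €94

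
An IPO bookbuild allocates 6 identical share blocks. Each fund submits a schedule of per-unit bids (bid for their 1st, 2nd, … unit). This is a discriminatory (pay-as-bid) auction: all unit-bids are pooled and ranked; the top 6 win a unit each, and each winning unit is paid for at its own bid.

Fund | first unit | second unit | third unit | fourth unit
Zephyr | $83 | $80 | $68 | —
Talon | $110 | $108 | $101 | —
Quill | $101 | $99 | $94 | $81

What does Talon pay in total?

Pooled unit-bids ranked (top 6): 110 (Talon-1), 108 (Talon-2), 101 (Talon-3), 101 (Quill-1), 99 (Quill-2), 94 (Quill-3)
Next rejected bid: $83 (not a price — pay-as-bid).
Talon's winning unit-bids: 110 + 108 + 101 = $319.

Talon pays $319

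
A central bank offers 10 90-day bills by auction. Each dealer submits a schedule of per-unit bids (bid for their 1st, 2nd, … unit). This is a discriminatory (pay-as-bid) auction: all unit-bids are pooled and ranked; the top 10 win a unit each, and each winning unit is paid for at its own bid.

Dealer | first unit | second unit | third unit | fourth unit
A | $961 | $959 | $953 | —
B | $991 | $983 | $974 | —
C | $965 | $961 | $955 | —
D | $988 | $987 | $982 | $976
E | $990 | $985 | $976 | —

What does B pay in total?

B pays $2,948

Pooled unit-bids ranked (top 10): 991 (B-1), 990 (E-1), 988 (D-1), 987 (D-2), 985 (E-2), 983 (B-2), 982 (D-3), 976 (D-4), 976 (E-3), 974 (B-3)
Next rejected bid: $965 (not a price — pay-as-bid).
B's winning unit-bids: 991 + 983 + 974 = $2,948.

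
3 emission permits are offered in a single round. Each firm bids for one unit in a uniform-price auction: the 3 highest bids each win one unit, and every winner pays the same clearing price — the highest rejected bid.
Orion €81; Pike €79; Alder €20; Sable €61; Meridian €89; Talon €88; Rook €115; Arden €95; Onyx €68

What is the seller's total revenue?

Total revenue: €264

Ordering the bids: 115 (Rook), 95 (Arden), 89 (Meridian), 88 (Talon), 81 (Orion), …
The 3 highest are Rook, Arden, Meridian.
Highest unsuccessful bid: €88 → clearing price.
Total revenue = 3 × €88 = €264.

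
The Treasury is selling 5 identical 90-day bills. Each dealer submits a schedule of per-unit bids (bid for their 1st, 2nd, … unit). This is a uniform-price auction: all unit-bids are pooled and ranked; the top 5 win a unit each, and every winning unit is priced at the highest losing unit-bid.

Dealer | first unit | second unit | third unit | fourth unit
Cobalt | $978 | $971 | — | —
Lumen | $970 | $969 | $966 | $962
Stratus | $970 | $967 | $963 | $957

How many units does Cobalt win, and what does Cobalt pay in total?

Cobalt: 2 units, pays $1,934

Pooled unit-bids ranked (top 5): 978 (Cobalt-1), 971 (Cobalt-2), 970 (Lumen-1), 970 (Stratus-1), 969 (Lumen-2)
Highest rejected unit-bid = $967.
Cobalt wins 2 unit(s) at $967 each.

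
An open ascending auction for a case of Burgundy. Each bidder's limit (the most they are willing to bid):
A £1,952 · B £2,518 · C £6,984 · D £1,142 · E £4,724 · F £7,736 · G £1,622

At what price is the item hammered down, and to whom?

Rule: the price rises until one bidder remains; the winner pays the price at which the last rival dropped out.
Limits ranked: 7,736 (F) > 6,984 (C) > 4,724 (E) > 2,518 (B) > 1,952 (A) > 1,622 (G) > …
C is the last rival to drop out, at £6,984; F remains and wins at that price.

F wins at £6,984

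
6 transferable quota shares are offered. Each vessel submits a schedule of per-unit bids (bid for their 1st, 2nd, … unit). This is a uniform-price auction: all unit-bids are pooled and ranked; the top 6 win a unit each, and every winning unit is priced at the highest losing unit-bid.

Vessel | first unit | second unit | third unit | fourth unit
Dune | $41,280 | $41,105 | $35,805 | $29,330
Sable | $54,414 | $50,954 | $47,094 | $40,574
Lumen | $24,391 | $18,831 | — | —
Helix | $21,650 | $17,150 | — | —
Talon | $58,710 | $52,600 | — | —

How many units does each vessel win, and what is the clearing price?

Dune 1, Sable 3, Talon 2; clearing price $41,105

Merging the schedules and taking the best 6: 58,710 (Talon-1), 54,414 (Sable-1), 52,600 (Talon-2), 50,954 (Sable-2), 47,094 (Sable-3), 41,280 (Dune-1)
Highest rejected unit-bid = $41,105.
Allocation: Dune 1, Sable 3, Talon 2.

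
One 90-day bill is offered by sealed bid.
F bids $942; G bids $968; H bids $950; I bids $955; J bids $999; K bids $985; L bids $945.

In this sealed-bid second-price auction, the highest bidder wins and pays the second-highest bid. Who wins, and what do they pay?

J pays $985

Sorting bids: 999 (J) > 985 (K) > 968 (G) > 955 (I) > 950 (H) > 945 (L) > …
J wins with the highest bid; price is set by the runner-up at $985.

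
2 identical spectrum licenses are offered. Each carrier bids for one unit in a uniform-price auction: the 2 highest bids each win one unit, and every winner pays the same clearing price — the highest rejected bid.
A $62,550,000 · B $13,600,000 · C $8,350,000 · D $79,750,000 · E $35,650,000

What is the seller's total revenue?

Total revenue: $71,300,000

Bids ranked high→low: 79,750,000 (D), 62,550,000 (A), 35,650,000 (E), 13,600,000 (B), …
The 2 highest are D, A.
First losing bid is E's $35,650,000, which sets the uniform price.
Total revenue = 2 × $35,650,000 = $71,300,000.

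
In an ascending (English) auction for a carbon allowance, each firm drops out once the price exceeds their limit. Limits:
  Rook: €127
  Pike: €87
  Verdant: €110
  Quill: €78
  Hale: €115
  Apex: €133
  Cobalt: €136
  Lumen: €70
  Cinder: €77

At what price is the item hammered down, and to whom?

Cobalt wins at €133

Sorting limits: 136 (Cobalt) > 133 (Apex) > 127 (Rook) > 115 (Hale) > 110 (Verdant) > 87 (Pike) > …
Once the price passes €133, only Cobalt is left; the hammer falls at Apex's limit of €133.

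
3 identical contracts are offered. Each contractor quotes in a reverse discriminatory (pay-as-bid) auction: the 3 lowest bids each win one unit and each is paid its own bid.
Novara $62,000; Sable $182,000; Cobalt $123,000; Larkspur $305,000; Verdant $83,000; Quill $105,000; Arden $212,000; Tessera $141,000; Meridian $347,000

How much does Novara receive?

Novara is paid $62,000

Sorting: 62,000 (Novara), 83,000 (Verdant), 105,000 (Quill), 123,000 (Cobalt), 141,000 (Tessera), …
The 3 lowest are Novara, Verdant, Quill.
Novara wins → own bid $62,000.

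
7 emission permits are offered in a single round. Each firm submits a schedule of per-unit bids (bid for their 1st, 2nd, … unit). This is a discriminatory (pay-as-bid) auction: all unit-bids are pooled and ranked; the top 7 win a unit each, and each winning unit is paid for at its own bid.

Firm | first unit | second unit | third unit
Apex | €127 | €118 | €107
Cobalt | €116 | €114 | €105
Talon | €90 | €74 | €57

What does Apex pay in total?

Merging the schedules and taking the best 7: 127 (Apex-1), 118 (Apex-2), 116 (Cobalt-1), 114 (Cobalt-2), 107 (Apex-3), 105 (Cobalt-3), 90 (Talon-1)
Next rejected bid: €74 (not a price — pay-as-bid).
Apex's winning unit-bids: 127 + 118 + 107 = €352.

Apex pays €352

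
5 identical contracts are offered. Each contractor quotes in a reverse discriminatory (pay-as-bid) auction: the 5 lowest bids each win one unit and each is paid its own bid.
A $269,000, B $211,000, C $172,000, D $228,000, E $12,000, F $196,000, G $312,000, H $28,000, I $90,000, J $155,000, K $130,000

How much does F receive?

F is paid $0

Sorting: 12,000 (E), 28,000 (H), 90,000 (I), 130,000 (K), 155,000 (J), 172,000 (C), 196,000 (F), …
The 5 lowest are E, H, I, K, J.
F does not win → $0.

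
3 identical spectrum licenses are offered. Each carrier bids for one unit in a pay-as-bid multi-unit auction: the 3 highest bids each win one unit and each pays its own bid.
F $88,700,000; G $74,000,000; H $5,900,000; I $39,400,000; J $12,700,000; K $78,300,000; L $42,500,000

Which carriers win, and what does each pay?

F $88,700,000, K $78,300,000, G $74,000,000

Ordering the bids: 88,700,000 (F), 78,300,000 (K), 74,000,000 (G), 42,500,000 (L), 39,400,000 (I), …
Top 3: F, K, G.
Each winner pays its own bid: F $88,700,000, K $78,300,000, G $74,000,000.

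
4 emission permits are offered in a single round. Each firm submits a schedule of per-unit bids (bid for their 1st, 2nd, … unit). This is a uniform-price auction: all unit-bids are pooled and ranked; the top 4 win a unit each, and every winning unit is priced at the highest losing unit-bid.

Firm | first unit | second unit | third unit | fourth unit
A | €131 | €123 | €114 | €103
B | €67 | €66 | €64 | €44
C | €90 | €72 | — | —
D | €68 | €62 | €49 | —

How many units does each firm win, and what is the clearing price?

Pooled unit-bids ranked (top 4): 131 (A-1), 123 (A-2), 114 (A-3), 103 (A-4)
The (k+1)-th unit-bid is €90.
Allocation: A 4.

A 4; clearing price €90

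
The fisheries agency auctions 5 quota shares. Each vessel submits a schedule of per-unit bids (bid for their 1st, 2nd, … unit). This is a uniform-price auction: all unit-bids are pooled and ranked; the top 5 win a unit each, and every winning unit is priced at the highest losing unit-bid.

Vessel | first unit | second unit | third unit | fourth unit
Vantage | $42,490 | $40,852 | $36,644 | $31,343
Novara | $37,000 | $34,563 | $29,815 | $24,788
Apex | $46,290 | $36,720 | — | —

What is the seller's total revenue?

Total revenue: $183,220

All unit-bids, highest first — top 5: 46,290 (Apex-1), 42,490 (Vantage-1), 40,852 (Vantage-2), 37,000 (Novara-1), 36,720 (Apex-2)
The (k+1)-th unit-bid is $36,644.
Allocation: Apex 2, Novara 1, Vantage 2. Every unit priced at $36,644.
Revenue = 5 × 36,644 = $183,220.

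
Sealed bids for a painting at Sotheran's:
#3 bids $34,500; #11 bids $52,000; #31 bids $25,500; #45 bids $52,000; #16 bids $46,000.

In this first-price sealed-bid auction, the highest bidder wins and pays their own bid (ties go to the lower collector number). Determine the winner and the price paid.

#11 pays $52,000

Sorting bids: 52,000 (#11) > 52,000 (#45) > 46,000 (#16) > 34,500 (#3) > 25,500 (#31)
Tie at $52,000 → #11 wins by tie-break.
#11 is highest → pays own bid, $52,000.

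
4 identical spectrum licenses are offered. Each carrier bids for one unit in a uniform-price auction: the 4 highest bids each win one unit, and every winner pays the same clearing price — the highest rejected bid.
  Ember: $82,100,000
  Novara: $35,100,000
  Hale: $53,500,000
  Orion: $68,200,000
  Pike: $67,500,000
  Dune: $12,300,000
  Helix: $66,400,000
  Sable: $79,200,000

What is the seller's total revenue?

Total revenue: $265,600,000

Ordering the bids: 82,100,000 (Ember), 79,200,000 (Sable), 68,200,000 (Orion), 67,500,000 (Pike), 66,400,000 (Helix), 53,500,000 (Hale), …
Top 4: Ember, Sable, Orion, Pike.
Clearing price = highest rejected bid = $66,400,000.
Total revenue = 4 × $66,400,000 = $265,600,000.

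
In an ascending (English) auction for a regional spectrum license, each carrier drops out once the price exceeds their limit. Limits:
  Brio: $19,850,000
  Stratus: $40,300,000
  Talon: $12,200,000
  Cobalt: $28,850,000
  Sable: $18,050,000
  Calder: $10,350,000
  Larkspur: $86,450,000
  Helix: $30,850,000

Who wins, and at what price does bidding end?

Larkspur wins at $40,300,000

Rule: the price rises until one bidder remains; the winner pays the price at which the last rival dropped out.
Sorting limits: 86,450,000 (Larkspur) > 40,300,000 (Stratus) > 30,850,000 (Helix) > 28,850,000 (Cobalt) > 19,850,000 (Brio) > 18,050,000 (Sable) > …
Stratus is the last rival to drop out, at $40,300,000; Larkspur remains and wins at that price.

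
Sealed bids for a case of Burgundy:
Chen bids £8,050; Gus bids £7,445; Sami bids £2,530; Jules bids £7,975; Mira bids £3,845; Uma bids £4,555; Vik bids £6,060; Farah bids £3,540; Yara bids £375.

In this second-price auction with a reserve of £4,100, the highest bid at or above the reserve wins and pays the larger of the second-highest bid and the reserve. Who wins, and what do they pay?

Bids in order: 8,050 (Chen) > 7,975 (Jules) > 7,445 (Gus) > 6,060 (Vik) > 4,555 (Uma) > 3,845 (Mira) > …
Chen has the top bid at or above the reserve (£8,050).
max(second-highest £7,975, reserve £4,100) = £7,975; the reserve does not bind.

Chen pays £7,975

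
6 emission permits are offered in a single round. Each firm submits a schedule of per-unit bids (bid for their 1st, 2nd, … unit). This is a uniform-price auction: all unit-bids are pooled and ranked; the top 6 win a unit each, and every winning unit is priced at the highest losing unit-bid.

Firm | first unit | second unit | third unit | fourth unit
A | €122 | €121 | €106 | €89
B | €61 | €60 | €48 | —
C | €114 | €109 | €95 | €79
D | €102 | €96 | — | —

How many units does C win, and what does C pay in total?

All unit-bids, highest first — top 6: 122 (A-1), 121 (A-2), 114 (C-1), 109 (C-2), 106 (A-3), 102 (D-1)
The (k+1)-th unit-bid is €96.
C wins 2 unit(s) at €96 each.

C: 2 units, pays €192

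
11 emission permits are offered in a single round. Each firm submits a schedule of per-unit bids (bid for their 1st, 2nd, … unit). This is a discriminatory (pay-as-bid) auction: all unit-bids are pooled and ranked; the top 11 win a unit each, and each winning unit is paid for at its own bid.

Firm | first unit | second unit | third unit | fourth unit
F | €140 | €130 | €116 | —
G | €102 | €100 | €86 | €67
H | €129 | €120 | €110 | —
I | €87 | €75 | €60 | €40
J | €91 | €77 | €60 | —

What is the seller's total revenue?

Total revenue: €1,211

Pooled unit-bids ranked (top 11): 140 (F-1), 130 (F-2), 129 (H-1), 120 (H-2), 116 (F-3), 110 (H-3), 102 (G-1), 100 (G-2), 91 (J-1), 87 (I-1), 86 (G-3)
Next rejected bid: €77 (not a price — pay-as-bid).
Each winning unit pays its own bid.
Revenue = 140 + 130 + 129 + 120 + 116 + 110 + 102 + 100 + 91 + 87 + 86 = €1,211.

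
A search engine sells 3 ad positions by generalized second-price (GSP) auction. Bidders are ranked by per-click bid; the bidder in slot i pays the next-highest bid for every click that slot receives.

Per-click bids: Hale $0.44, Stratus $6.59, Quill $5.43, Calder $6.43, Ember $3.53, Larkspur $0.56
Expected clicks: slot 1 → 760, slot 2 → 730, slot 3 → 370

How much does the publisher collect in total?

Total revenue: $10156.80

Ranked by bid: $6.59 (Stratus) > $6.43 (Calder) > $5.43 (Quill) > $3.53 (Ember) > …
Slot 1: Stratus pays $6.43 × 760 = $4886.80
Slot 2: Calder pays $5.43 × 730 = $3963.90
Slot 3: Quill pays $3.53 × 370 = $1306.10
Total = $10156.80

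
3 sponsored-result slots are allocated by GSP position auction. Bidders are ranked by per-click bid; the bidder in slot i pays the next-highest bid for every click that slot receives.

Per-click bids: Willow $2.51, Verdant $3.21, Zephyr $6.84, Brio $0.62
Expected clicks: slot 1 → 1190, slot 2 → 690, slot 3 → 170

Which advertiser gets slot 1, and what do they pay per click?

Per-click bids in order: $6.84 (Zephyr) > $3.21 (Verdant) > $2.51 (Willow) > $0.62 (Brio)
Slot 1 goes to the first-ranked bidder, Zephyr, who pays the next bid down: $3.21/click.

Zephyr; $3.21 per click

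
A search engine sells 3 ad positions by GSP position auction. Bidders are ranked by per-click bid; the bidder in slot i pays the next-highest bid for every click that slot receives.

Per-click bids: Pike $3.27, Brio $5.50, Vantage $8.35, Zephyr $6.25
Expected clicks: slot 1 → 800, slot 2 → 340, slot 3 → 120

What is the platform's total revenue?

Total revenue: $7262.40

Sorting advertisers: $8.35 (Vantage) > $6.25 (Zephyr) > $5.50 (Brio) > $3.27 (Pike)
Slot 1: Vantage pays $6.25 × 800 = $5000.00
Slot 2: Zephyr pays $5.50 × 340 = $1870.00
Slot 3: Brio pays $3.27 × 120 = $392.40
Total = $7262.40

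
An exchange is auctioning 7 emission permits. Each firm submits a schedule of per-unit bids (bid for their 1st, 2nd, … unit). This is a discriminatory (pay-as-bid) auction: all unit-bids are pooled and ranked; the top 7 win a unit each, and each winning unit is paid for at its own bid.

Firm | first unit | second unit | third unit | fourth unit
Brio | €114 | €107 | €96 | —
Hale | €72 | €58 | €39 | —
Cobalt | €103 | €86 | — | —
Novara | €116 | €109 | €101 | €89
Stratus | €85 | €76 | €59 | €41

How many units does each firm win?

Brio 3, Cobalt 1, Novara 3

All unit-bids, highest first — top 7: 116 (Novara-1), 114 (Brio-1), 109 (Novara-2), 107 (Brio-2), 103 (Cobalt-1), 101 (Novara-3), 96 (Brio-3)
Next rejected bid: €89 (not a price — pay-as-bid).
Allocation: Brio 3, Cobalt 1, Novara 3.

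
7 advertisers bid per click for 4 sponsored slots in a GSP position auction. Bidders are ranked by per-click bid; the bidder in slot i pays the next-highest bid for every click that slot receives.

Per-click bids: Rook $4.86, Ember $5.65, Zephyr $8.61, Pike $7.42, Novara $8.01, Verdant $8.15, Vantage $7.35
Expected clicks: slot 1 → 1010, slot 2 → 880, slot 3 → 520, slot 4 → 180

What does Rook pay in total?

Ranked by bid: $8.61 (Zephyr) > $8.15 (Verdant) > $8.01 (Novara) > $7.42 (Pike) > $7.35 (Vantage) > …
Rook ranks below slot 4 → no slot, pays nothing.

Rook pays $0.00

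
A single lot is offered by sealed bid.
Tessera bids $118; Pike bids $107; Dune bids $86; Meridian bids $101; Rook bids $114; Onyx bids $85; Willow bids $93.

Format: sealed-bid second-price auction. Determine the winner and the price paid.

Tessera pays $114

Bids ranked: 118 (Tessera) > 114 (Rook) > 107 (Pike) > 101 (Meridian) > 93 (Willow) > 86 (Dune) > …
Tessera wins with the highest bid; price is set by the runner-up at $114.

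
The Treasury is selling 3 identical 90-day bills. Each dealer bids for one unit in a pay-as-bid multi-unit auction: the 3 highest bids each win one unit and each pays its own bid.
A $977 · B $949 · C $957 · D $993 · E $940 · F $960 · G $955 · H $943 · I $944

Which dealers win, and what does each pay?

D $993, A $977, F $960

Ordering the bids: 993 (D), 977 (A), 960 (F), 957 (C), 955 (G), …
Winners (3 units): D, A, F.
Each winner pays its own bid: D $993, A $977, F $960.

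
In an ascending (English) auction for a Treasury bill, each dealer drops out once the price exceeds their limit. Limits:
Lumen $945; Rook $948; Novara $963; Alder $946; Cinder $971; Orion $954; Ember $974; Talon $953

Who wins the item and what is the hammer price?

Rule: the price rises until one bidder remains; the winner pays the price at which the last rival dropped out.
Sorting limits: 974 (Ember) > 971 (Cinder) > 963 (Novara) > 954 (Orion) > 953 (Talon) > 948 (Rook) > …
Once the price passes $971, only Ember is left; the hammer falls at Cinder's limit of $971.

Ember wins at $971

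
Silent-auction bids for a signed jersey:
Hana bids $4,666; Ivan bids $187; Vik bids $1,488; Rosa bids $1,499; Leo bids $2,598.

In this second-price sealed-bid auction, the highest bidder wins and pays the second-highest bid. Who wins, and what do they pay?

Hana pays $2,598

Bids ranked: 4,666 (Hana) > 2,598 (Leo) > 1,499 (Rosa) > 1,488 (Vik) > 187 (Ivan)
Hana is highest; pays the second-highest bid, $2,598.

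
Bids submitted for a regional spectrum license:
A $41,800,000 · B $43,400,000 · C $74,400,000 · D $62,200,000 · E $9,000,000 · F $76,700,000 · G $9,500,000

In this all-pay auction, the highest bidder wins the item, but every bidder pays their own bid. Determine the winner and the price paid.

F pays $76,700,000

Rule: the highest bidder wins the item, but every bidder pays their own bid.
Bids ranked: 76,700,000 (F) > 74,400,000 (C) > 62,200,000 (D) > 43,400,000 (B) > 41,800,000 (A) > 9,500,000 (G) > …
F wins with the top bid; all bids are sunk regardless.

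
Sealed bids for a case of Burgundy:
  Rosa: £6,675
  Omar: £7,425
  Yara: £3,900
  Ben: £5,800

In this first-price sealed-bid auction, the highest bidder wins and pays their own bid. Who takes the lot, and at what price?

Bids ranked: 7,425 (Omar) > 6,675 (Rosa) > 5,800 (Ben) > 3,900 (Yara)
Omar has the highest bid and pays exactly that: £7,425.

Omar pays £7,425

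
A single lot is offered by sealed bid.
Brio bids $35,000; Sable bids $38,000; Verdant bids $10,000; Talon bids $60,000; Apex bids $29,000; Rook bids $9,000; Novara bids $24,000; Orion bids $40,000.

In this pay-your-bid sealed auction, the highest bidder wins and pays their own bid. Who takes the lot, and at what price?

Talon pays $60,000

Sorting bids: 60,000 (Talon) > 40,000 (Orion) > 38,000 (Sable) > 35,000 (Brio) > 29,000 (Apex) > 24,000 (Novara) > …
Talon has the highest bid and pays exactly that: $60,000.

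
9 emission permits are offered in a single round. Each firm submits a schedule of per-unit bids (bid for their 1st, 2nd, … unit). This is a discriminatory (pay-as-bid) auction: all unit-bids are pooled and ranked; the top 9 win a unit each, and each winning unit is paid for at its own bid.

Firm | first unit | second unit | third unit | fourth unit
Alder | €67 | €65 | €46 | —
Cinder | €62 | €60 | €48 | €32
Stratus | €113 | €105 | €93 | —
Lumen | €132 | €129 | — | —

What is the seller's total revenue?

Total revenue: €826

Merging the schedules and taking the best 9: 132 (Lumen-1), 129 (Lumen-2), 113 (Stratus-1), 105 (Stratus-2), 93 (Stratus-3), 67 (Alder-1), 65 (Alder-2), 62 (Cinder-1), 60 (Cinder-2)
Next rejected bid: €48 (not a price — pay-as-bid).
Each winning unit pays its own bid.
Revenue = 132 + 129 + 113 + 105 + 93 + 67 + 65 + 62 + 60 = €826.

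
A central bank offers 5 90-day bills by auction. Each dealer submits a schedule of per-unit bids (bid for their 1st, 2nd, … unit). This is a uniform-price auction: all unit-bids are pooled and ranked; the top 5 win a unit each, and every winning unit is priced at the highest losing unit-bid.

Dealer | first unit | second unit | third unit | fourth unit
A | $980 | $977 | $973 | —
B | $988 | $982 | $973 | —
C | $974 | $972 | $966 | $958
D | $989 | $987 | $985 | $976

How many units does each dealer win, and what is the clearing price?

All unit-bids, highest first — top 5: 989 (D-1), 988 (B-1), 987 (D-2), 985 (D-3), 982 (B-2)
The (k+1)-th unit-bid is $980.
Allocation: B 2, D 3.

B 2, D 3; clearing price $980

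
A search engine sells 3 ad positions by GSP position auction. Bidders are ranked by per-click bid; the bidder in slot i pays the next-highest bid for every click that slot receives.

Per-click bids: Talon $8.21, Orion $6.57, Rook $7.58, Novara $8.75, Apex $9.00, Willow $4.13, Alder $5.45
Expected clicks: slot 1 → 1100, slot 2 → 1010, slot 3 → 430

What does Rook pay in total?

Rook pays $0.00

Ranked by bid: $9.00 (Apex) > $8.75 (Novara) > $8.21 (Talon) > $7.58 (Rook) > …
Rook ranks below slot 3 → no slot, pays nothing.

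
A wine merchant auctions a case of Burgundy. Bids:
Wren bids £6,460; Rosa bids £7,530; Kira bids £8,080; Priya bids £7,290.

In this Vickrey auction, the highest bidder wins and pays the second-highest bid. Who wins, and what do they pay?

Kira pays £7,530

Bids ranked: 8,080 (Kira) > 7,530 (Rosa) > 7,290 (Priya) > 6,460 (Wren)
Kira is highest; pays the second-highest bid, £7,530.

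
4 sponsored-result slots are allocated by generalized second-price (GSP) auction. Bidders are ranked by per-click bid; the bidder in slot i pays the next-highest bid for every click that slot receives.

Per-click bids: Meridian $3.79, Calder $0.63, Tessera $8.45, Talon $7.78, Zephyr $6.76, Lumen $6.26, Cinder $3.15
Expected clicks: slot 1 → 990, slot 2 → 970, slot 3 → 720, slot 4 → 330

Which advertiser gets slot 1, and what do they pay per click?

Sorting advertisers: $8.45 (Tessera) > $7.78 (Talon) > $6.76 (Zephyr) > $6.26 (Lumen) > $3.79 (Meridian) > …
Slot 1 goes to the first-ranked bidder, Tessera, who pays the next bid down: $7.78/click.

Tessera; $7.78 per click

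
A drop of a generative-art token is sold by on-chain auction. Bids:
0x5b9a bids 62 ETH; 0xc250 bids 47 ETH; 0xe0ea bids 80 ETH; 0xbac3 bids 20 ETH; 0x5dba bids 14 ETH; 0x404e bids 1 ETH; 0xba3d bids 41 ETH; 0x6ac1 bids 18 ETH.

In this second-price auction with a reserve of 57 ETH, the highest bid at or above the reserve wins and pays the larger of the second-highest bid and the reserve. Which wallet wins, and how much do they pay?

0xe0ea pays 62 ETH

Sorting bids: 80 (0xe0ea) > 62 (0x5b9a) > 47 (0xc250) > 41 (0xba3d) > 20 (0xbac3) > 18 (0x6ac1) > …
0xe0ea has the top bid at or above the reserve (80 ETH).
Second-highest bid 62 ETH exceeds the reserve 57 ETH → payment 62 ETH.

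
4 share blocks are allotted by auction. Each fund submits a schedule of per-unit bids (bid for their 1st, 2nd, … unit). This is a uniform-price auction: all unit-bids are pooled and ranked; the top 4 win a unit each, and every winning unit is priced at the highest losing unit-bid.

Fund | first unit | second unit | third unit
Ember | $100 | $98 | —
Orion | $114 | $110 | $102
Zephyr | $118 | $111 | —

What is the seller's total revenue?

Total revenue: $408

Pooled unit-bids ranked (top 4): 118 (Zephyr-1), 114 (Orion-1), 111 (Zephyr-2), 110 (Orion-2)
The (k+1)-th unit-bid is $102.
Allocation: Orion 2, Zephyr 2. Every unit priced at $102.
Revenue = 4 × 102 = $408.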